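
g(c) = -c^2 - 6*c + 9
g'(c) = -2*c - 6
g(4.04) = -31.56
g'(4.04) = -14.08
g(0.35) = 6.78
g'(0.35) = -6.70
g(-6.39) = 6.51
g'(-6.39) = 6.78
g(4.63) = -40.22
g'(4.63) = -15.26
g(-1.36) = 15.31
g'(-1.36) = -3.28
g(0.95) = 2.40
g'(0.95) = -7.90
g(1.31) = -0.58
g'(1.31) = -8.62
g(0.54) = 5.47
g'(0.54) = -7.08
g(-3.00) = 18.00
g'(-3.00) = 0.00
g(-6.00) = 9.00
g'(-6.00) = 6.00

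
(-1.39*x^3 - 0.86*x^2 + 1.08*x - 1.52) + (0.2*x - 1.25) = -1.39*x^3 - 0.86*x^2 + 1.28*x - 2.77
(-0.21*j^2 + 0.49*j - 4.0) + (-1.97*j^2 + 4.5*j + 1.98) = -2.18*j^2 + 4.99*j - 2.02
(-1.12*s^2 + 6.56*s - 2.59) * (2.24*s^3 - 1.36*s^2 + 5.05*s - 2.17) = -2.5088*s^5 + 16.2176*s^4 - 20.3792*s^3 + 39.0808*s^2 - 27.3147*s + 5.6203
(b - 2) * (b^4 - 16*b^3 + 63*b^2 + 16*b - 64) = b^5 - 18*b^4 + 95*b^3 - 110*b^2 - 96*b + 128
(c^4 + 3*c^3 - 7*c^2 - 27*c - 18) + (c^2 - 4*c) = c^4 + 3*c^3 - 6*c^2 - 31*c - 18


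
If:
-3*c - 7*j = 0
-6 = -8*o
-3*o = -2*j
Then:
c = -21/8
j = 9/8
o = 3/4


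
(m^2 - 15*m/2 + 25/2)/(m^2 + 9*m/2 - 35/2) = (m - 5)/(m + 7)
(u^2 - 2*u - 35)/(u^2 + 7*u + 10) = (u - 7)/(u + 2)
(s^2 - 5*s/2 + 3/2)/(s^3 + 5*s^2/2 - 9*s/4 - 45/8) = 4*(s - 1)/(4*s^2 + 16*s + 15)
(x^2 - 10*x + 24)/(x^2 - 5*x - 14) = (-x^2 + 10*x - 24)/(-x^2 + 5*x + 14)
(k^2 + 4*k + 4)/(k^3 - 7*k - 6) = (k + 2)/(k^2 - 2*k - 3)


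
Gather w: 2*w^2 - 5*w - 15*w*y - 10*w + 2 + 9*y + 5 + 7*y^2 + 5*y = 2*w^2 + w*(-15*y - 15) + 7*y^2 + 14*y + 7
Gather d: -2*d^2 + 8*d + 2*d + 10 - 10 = -2*d^2 + 10*d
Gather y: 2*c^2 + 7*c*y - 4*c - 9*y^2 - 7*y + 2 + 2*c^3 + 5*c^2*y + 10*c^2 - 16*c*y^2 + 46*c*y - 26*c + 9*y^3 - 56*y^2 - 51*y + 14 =2*c^3 + 12*c^2 - 30*c + 9*y^3 + y^2*(-16*c - 65) + y*(5*c^2 + 53*c - 58) + 16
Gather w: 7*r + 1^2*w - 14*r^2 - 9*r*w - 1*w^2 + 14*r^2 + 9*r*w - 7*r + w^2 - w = 0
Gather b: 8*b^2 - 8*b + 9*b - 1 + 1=8*b^2 + b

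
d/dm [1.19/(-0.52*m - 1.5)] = 0.6188/(0.52*m + 1.5)^2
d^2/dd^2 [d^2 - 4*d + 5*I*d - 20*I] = 2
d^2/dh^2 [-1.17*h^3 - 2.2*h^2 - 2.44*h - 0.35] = -7.02*h - 4.4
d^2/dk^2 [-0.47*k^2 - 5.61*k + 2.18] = -0.940000000000000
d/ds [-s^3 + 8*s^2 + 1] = s*(16 - 3*s)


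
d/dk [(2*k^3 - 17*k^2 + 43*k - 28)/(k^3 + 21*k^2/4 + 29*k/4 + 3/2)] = 8*(55*k^4 - 114*k^3 - 512*k^2 + 486*k + 535)/(16*k^6 + 168*k^5 + 673*k^4 + 1266*k^3 + 1093*k^2 + 348*k + 36)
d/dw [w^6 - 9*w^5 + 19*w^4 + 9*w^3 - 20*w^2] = w*(6*w^4 - 45*w^3 + 76*w^2 + 27*w - 40)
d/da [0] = 0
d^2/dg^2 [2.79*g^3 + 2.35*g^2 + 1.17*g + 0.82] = 16.74*g + 4.7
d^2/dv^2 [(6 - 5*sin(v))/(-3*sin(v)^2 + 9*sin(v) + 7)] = (45*sin(v)^5 - 81*sin(v)^4 + 1026*sin(v)^3 - 981*sin(v)^2 - 979*sin(v) + 1854)/(-3*sin(v)^2 + 9*sin(v) + 7)^3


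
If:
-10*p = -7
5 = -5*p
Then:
No Solution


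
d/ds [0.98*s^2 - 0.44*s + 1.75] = 1.96*s - 0.44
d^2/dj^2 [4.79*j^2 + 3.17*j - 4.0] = 9.58000000000000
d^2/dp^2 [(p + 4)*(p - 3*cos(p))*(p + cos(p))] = 2*p^2*cos(p) + 8*sqrt(2)*p*sin(p + pi/4) + 6*p*cos(2*p) + 6*p + 16*sin(p) + 6*sin(2*p) - 4*cos(p) + 24*cos(2*p) + 8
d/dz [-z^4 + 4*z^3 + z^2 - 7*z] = -4*z^3 + 12*z^2 + 2*z - 7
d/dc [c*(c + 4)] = 2*c + 4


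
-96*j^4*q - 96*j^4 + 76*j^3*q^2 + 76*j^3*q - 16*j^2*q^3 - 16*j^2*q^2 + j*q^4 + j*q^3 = (-8*j + q)*(-6*j + q)*(-2*j + q)*(j*q + j)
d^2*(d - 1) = d^3 - d^2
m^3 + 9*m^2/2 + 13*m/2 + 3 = (m + 1)*(m + 3/2)*(m + 2)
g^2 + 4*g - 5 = (g - 1)*(g + 5)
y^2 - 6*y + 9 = (y - 3)^2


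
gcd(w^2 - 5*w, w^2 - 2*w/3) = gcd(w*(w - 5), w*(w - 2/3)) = w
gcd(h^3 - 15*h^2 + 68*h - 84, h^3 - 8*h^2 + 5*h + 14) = h^2 - 9*h + 14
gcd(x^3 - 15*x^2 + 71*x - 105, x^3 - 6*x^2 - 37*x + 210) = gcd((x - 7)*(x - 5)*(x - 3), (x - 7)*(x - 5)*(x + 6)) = x^2 - 12*x + 35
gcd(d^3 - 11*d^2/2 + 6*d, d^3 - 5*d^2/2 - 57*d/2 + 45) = d - 3/2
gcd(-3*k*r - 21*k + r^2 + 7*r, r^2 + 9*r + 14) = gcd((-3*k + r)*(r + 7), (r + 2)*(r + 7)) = r + 7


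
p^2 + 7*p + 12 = (p + 3)*(p + 4)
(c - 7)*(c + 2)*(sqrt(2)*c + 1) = sqrt(2)*c^3 - 5*sqrt(2)*c^2 + c^2 - 14*sqrt(2)*c - 5*c - 14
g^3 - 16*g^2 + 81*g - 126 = (g - 7)*(g - 6)*(g - 3)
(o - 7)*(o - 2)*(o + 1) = o^3 - 8*o^2 + 5*o + 14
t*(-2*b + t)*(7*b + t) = -14*b^2*t + 5*b*t^2 + t^3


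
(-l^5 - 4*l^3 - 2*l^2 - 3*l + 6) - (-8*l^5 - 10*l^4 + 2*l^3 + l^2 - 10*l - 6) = 7*l^5 + 10*l^4 - 6*l^3 - 3*l^2 + 7*l + 12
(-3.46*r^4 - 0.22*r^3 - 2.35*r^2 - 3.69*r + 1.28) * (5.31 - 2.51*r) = 8.6846*r^5 - 17.8204*r^4 + 4.7303*r^3 - 3.2166*r^2 - 22.8067*r + 6.7968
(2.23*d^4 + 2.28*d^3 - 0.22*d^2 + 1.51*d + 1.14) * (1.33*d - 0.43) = 2.9659*d^5 + 2.0735*d^4 - 1.273*d^3 + 2.1029*d^2 + 0.8669*d - 0.4902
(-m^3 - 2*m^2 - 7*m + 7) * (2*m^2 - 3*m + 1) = -2*m^5 - m^4 - 9*m^3 + 33*m^2 - 28*m + 7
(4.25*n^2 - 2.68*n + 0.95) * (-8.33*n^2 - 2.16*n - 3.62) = -35.4025*n^4 + 13.1444*n^3 - 17.5097*n^2 + 7.6496*n - 3.439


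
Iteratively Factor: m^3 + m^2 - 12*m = (m)*(m^2 + m - 12) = m*(m + 4)*(m - 3)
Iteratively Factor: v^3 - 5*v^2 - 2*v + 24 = (v - 3)*(v^2 - 2*v - 8) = (v - 3)*(v + 2)*(v - 4)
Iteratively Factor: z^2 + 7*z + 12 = (z + 3)*(z + 4)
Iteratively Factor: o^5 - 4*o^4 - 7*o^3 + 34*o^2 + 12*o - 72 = (o - 2)*(o^4 - 2*o^3 - 11*o^2 + 12*o + 36) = (o - 3)*(o - 2)*(o^3 + o^2 - 8*o - 12) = (o - 3)*(o - 2)*(o + 2)*(o^2 - o - 6) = (o - 3)^2*(o - 2)*(o + 2)*(o + 2)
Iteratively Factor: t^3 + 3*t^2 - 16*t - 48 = (t + 4)*(t^2 - t - 12) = (t - 4)*(t + 4)*(t + 3)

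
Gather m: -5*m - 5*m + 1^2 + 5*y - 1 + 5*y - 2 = -10*m + 10*y - 2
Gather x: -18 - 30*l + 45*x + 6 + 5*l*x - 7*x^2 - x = -30*l - 7*x^2 + x*(5*l + 44) - 12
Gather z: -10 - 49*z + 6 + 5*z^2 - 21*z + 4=5*z^2 - 70*z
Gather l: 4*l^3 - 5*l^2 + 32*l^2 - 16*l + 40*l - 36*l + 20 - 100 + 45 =4*l^3 + 27*l^2 - 12*l - 35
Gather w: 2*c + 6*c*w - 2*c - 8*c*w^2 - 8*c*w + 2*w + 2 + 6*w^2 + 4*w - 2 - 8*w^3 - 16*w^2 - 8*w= -8*w^3 + w^2*(-8*c - 10) + w*(-2*c - 2)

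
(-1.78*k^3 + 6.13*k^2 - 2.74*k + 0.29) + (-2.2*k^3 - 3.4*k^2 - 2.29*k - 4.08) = -3.98*k^3 + 2.73*k^2 - 5.03*k - 3.79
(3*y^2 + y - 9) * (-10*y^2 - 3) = -30*y^4 - 10*y^3 + 81*y^2 - 3*y + 27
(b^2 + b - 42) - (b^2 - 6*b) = 7*b - 42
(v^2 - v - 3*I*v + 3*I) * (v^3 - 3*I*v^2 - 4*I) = v^5 - v^4 - 6*I*v^4 - 9*v^3 + 6*I*v^3 + 9*v^2 - 4*I*v^2 - 12*v + 4*I*v + 12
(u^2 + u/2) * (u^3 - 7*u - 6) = u^5 + u^4/2 - 7*u^3 - 19*u^2/2 - 3*u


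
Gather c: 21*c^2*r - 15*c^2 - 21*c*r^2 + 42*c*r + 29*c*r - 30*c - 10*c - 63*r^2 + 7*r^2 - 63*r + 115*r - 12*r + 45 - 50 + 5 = c^2*(21*r - 15) + c*(-21*r^2 + 71*r - 40) - 56*r^2 + 40*r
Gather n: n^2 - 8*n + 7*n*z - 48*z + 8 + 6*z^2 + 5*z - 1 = n^2 + n*(7*z - 8) + 6*z^2 - 43*z + 7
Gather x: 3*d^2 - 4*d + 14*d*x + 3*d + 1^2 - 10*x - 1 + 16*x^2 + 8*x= 3*d^2 - d + 16*x^2 + x*(14*d - 2)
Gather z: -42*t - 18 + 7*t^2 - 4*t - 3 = 7*t^2 - 46*t - 21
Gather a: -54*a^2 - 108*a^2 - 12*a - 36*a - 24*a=-162*a^2 - 72*a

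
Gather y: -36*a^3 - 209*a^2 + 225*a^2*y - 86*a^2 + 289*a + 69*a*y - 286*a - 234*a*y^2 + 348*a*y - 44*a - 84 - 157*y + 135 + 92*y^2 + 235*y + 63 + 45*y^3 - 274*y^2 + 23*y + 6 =-36*a^3 - 295*a^2 - 41*a + 45*y^3 + y^2*(-234*a - 182) + y*(225*a^2 + 417*a + 101) + 120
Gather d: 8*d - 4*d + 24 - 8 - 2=4*d + 14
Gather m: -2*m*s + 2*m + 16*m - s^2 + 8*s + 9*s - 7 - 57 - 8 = m*(18 - 2*s) - s^2 + 17*s - 72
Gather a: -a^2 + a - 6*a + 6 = -a^2 - 5*a + 6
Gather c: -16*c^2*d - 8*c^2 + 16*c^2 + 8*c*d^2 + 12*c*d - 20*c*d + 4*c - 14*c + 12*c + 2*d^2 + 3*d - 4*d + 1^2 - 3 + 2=c^2*(8 - 16*d) + c*(8*d^2 - 8*d + 2) + 2*d^2 - d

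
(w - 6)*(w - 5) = w^2 - 11*w + 30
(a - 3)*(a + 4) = a^2 + a - 12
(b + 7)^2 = b^2 + 14*b + 49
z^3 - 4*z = z*(z - 2)*(z + 2)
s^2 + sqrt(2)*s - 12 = (s - 2*sqrt(2))*(s + 3*sqrt(2))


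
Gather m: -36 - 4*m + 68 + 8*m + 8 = 4*m + 40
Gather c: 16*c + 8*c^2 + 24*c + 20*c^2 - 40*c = 28*c^2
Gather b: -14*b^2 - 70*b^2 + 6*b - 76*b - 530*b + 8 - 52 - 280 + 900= -84*b^2 - 600*b + 576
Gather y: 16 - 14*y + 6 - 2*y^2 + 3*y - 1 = -2*y^2 - 11*y + 21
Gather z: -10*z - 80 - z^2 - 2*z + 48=-z^2 - 12*z - 32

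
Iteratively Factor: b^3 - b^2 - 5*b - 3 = (b + 1)*(b^2 - 2*b - 3) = (b + 1)^2*(b - 3)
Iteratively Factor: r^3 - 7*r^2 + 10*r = (r - 5)*(r^2 - 2*r) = r*(r - 5)*(r - 2)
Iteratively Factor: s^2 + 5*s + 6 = (s + 3)*(s + 2)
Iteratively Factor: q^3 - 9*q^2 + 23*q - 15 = (q - 5)*(q^2 - 4*q + 3) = (q - 5)*(q - 1)*(q - 3)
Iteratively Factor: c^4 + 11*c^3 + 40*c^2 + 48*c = (c + 3)*(c^3 + 8*c^2 + 16*c) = c*(c + 3)*(c^2 + 8*c + 16) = c*(c + 3)*(c + 4)*(c + 4)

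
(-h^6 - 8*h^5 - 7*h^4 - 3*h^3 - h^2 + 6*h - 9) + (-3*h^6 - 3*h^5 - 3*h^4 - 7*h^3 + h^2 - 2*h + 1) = -4*h^6 - 11*h^5 - 10*h^4 - 10*h^3 + 4*h - 8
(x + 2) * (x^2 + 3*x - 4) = x^3 + 5*x^2 + 2*x - 8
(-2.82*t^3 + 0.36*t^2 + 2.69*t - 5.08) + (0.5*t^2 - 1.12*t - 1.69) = -2.82*t^3 + 0.86*t^2 + 1.57*t - 6.77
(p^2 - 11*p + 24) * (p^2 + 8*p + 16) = p^4 - 3*p^3 - 48*p^2 + 16*p + 384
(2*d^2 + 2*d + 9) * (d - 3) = 2*d^3 - 4*d^2 + 3*d - 27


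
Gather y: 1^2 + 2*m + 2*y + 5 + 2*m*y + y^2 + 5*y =2*m + y^2 + y*(2*m + 7) + 6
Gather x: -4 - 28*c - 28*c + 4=-56*c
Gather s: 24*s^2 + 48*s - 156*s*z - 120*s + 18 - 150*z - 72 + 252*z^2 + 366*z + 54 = 24*s^2 + s*(-156*z - 72) + 252*z^2 + 216*z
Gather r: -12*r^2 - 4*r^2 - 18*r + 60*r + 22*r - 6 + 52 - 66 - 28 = -16*r^2 + 64*r - 48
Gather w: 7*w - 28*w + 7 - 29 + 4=-21*w - 18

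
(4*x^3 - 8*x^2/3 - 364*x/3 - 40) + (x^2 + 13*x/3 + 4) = 4*x^3 - 5*x^2/3 - 117*x - 36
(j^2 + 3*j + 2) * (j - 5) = j^3 - 2*j^2 - 13*j - 10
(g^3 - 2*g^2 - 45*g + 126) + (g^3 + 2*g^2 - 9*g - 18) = 2*g^3 - 54*g + 108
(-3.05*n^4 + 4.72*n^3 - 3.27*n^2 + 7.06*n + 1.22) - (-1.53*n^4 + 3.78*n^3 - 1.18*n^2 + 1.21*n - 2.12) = -1.52*n^4 + 0.94*n^3 - 2.09*n^2 + 5.85*n + 3.34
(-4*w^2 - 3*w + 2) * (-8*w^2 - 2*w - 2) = 32*w^4 + 32*w^3 - 2*w^2 + 2*w - 4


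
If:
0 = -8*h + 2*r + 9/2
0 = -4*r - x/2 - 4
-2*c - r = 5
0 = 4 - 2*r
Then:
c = -7/2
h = 17/16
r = 2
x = -24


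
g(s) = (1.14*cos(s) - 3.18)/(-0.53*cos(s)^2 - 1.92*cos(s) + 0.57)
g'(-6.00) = 0.73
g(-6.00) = 1.18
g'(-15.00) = -0.56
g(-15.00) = -2.35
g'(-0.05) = -0.12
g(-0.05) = 1.09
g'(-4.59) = 7.88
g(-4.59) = -4.17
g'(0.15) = 0.36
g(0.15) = 1.11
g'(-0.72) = -3.67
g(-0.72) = 1.98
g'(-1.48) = -37.39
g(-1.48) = -7.86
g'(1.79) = 4.95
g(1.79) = -3.56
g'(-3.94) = 0.74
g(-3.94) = -2.41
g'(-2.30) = -0.84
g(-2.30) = -2.44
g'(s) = (-1.06*sin(s)*cos(s) - 1.92*sin(s))*(1.14*cos(s) - 3.18)/(-0.53*cos(s)^2 - 1.92*cos(s) + 0.57)^2 - 1.14*sin(s)/(-0.53*cos(s)^2 - 1.92*cos(s) + 0.57)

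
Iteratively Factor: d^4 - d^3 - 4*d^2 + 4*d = (d - 2)*(d^3 + d^2 - 2*d) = d*(d - 2)*(d^2 + d - 2) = d*(d - 2)*(d - 1)*(d + 2)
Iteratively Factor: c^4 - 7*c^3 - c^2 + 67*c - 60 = (c - 1)*(c^3 - 6*c^2 - 7*c + 60) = (c - 4)*(c - 1)*(c^2 - 2*c - 15) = (c - 4)*(c - 1)*(c + 3)*(c - 5)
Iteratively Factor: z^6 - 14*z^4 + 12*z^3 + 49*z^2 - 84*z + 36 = (z + 3)*(z^5 - 3*z^4 - 5*z^3 + 27*z^2 - 32*z + 12) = (z + 3)^2*(z^4 - 6*z^3 + 13*z^2 - 12*z + 4) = (z - 2)*(z + 3)^2*(z^3 - 4*z^2 + 5*z - 2) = (z - 2)*(z - 1)*(z + 3)^2*(z^2 - 3*z + 2) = (z - 2)*(z - 1)^2*(z + 3)^2*(z - 2)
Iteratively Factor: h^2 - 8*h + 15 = (h - 3)*(h - 5)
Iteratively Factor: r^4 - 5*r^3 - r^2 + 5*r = (r - 5)*(r^3 - r) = r*(r - 5)*(r^2 - 1) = r*(r - 5)*(r + 1)*(r - 1)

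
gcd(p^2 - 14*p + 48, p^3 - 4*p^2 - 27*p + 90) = p - 6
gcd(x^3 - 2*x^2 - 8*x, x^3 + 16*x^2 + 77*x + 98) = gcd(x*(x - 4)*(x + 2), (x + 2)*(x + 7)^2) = x + 2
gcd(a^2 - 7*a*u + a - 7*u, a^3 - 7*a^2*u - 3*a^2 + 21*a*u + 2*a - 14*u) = -a + 7*u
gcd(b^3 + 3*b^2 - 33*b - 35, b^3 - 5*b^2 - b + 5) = b^2 - 4*b - 5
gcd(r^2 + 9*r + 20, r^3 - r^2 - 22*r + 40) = r + 5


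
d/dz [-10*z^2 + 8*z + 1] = 8 - 20*z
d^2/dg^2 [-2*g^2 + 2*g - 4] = -4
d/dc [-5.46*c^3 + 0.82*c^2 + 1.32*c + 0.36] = -16.38*c^2 + 1.64*c + 1.32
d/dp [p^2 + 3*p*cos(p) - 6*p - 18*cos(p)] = -3*p*sin(p) + 2*p + 18*sin(p) + 3*cos(p) - 6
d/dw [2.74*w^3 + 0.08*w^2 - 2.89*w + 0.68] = 8.22*w^2 + 0.16*w - 2.89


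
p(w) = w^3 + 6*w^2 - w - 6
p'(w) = 3*w^2 + 12*w - 1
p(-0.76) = -2.21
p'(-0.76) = -8.39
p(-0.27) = -5.31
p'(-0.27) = -4.02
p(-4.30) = 29.73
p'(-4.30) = 2.87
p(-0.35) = -4.96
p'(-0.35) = -4.83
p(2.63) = 51.06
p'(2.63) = 51.31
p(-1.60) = 6.86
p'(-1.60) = -12.52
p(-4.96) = 24.55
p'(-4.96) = 13.28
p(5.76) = 378.41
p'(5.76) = 167.65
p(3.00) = 72.00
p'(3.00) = 62.00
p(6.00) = 420.00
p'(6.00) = 179.00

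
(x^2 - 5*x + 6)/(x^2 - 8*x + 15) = (x - 2)/(x - 5)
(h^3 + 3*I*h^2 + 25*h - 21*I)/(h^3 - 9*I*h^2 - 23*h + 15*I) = (h + 7*I)/(h - 5*I)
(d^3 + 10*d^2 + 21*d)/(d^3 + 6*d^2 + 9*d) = (d + 7)/(d + 3)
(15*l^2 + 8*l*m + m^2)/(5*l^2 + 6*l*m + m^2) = (3*l + m)/(l + m)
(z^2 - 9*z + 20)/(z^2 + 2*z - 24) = (z - 5)/(z + 6)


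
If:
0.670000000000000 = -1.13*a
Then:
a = -0.59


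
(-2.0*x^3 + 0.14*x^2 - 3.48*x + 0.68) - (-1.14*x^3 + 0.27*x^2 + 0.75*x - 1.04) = -0.86*x^3 - 0.13*x^2 - 4.23*x + 1.72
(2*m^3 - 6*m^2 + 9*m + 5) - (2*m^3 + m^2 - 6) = -7*m^2 + 9*m + 11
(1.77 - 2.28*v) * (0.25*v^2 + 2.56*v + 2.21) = -0.57*v^3 - 5.3943*v^2 - 0.507599999999999*v + 3.9117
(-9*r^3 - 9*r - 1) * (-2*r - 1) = 18*r^4 + 9*r^3 + 18*r^2 + 11*r + 1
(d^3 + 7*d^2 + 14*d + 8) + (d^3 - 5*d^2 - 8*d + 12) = 2*d^3 + 2*d^2 + 6*d + 20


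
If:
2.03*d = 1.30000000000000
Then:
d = 0.64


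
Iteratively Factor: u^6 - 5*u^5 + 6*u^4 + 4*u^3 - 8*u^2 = (u - 2)*(u^5 - 3*u^4 + 4*u^2) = u*(u - 2)*(u^4 - 3*u^3 + 4*u) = u*(u - 2)^2*(u^3 - u^2 - 2*u) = u*(u - 2)^3*(u^2 + u) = u^2*(u - 2)^3*(u + 1)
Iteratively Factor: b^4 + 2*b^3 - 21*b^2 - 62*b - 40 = (b + 1)*(b^3 + b^2 - 22*b - 40) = (b + 1)*(b + 2)*(b^2 - b - 20) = (b - 5)*(b + 1)*(b + 2)*(b + 4)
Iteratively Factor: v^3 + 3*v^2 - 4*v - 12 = (v + 2)*(v^2 + v - 6) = (v + 2)*(v + 3)*(v - 2)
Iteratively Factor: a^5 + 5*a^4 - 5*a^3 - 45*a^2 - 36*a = (a + 1)*(a^4 + 4*a^3 - 9*a^2 - 36*a) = (a + 1)*(a + 4)*(a^3 - 9*a) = (a - 3)*(a + 1)*(a + 4)*(a^2 + 3*a) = a*(a - 3)*(a + 1)*(a + 4)*(a + 3)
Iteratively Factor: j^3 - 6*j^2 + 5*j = (j)*(j^2 - 6*j + 5) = j*(j - 5)*(j - 1)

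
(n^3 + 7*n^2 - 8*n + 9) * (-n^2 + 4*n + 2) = -n^5 - 3*n^4 + 38*n^3 - 27*n^2 + 20*n + 18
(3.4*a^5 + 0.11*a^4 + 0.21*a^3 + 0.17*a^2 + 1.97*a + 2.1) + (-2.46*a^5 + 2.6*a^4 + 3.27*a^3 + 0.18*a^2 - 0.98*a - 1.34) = 0.94*a^5 + 2.71*a^4 + 3.48*a^3 + 0.35*a^2 + 0.99*a + 0.76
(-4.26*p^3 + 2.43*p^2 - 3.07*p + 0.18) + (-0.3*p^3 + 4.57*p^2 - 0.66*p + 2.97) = -4.56*p^3 + 7.0*p^2 - 3.73*p + 3.15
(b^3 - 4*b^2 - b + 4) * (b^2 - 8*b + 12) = b^5 - 12*b^4 + 43*b^3 - 36*b^2 - 44*b + 48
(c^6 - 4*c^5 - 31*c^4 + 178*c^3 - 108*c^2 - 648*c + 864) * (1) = c^6 - 4*c^5 - 31*c^4 + 178*c^3 - 108*c^2 - 648*c + 864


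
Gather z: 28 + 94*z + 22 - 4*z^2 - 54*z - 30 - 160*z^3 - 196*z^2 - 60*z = -160*z^3 - 200*z^2 - 20*z + 20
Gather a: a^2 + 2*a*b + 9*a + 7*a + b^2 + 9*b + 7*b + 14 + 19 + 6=a^2 + a*(2*b + 16) + b^2 + 16*b + 39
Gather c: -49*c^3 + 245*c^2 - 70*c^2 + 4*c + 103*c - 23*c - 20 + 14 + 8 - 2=-49*c^3 + 175*c^2 + 84*c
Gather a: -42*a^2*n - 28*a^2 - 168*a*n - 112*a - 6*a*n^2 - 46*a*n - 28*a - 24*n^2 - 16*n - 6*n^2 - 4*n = a^2*(-42*n - 28) + a*(-6*n^2 - 214*n - 140) - 30*n^2 - 20*n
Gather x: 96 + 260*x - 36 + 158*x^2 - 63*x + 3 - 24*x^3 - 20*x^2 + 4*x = -24*x^3 + 138*x^2 + 201*x + 63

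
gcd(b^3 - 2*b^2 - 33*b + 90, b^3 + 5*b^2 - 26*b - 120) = b^2 + b - 30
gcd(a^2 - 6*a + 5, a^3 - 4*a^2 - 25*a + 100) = a - 5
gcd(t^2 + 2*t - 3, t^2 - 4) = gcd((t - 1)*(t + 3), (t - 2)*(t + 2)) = 1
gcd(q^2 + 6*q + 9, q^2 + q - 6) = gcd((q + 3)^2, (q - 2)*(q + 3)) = q + 3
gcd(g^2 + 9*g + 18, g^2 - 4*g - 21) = g + 3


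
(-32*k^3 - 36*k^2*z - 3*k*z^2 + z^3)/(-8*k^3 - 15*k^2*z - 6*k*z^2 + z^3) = (4*k + z)/(k + z)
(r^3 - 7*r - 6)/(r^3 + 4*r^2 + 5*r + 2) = (r - 3)/(r + 1)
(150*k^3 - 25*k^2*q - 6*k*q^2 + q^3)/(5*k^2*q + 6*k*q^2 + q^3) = (30*k^2 - 11*k*q + q^2)/(q*(k + q))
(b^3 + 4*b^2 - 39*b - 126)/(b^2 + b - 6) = (b^2 + b - 42)/(b - 2)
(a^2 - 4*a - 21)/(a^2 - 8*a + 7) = (a + 3)/(a - 1)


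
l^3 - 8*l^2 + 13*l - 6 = (l - 6)*(l - 1)^2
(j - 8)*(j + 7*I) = j^2 - 8*j + 7*I*j - 56*I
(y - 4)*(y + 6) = y^2 + 2*y - 24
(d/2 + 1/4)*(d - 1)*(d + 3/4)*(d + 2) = d^4/2 + 9*d^3/8 - 3*d^2/16 - 17*d/16 - 3/8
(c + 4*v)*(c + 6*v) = c^2 + 10*c*v + 24*v^2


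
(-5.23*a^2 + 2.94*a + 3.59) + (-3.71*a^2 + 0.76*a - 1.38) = -8.94*a^2 + 3.7*a + 2.21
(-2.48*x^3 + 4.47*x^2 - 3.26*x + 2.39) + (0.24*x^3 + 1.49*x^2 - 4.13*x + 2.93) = -2.24*x^3 + 5.96*x^2 - 7.39*x + 5.32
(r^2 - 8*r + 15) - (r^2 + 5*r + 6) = 9 - 13*r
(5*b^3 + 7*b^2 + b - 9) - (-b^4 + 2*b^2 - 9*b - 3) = b^4 + 5*b^3 + 5*b^2 + 10*b - 6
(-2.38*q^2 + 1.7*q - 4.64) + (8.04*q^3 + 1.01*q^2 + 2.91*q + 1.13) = 8.04*q^3 - 1.37*q^2 + 4.61*q - 3.51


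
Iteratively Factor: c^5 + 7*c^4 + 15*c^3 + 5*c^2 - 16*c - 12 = (c + 1)*(c^4 + 6*c^3 + 9*c^2 - 4*c - 12) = (c + 1)*(c + 2)*(c^3 + 4*c^2 + c - 6) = (c + 1)*(c + 2)^2*(c^2 + 2*c - 3) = (c - 1)*(c + 1)*(c + 2)^2*(c + 3)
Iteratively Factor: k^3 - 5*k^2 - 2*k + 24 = (k - 3)*(k^2 - 2*k - 8) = (k - 3)*(k + 2)*(k - 4)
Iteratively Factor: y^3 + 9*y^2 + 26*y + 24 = (y + 4)*(y^2 + 5*y + 6) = (y + 3)*(y + 4)*(y + 2)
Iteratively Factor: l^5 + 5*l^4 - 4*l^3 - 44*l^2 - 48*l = (l)*(l^4 + 5*l^3 - 4*l^2 - 44*l - 48) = l*(l + 4)*(l^3 + l^2 - 8*l - 12) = l*(l - 3)*(l + 4)*(l^2 + 4*l + 4) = l*(l - 3)*(l + 2)*(l + 4)*(l + 2)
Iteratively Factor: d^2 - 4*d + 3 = (d - 1)*(d - 3)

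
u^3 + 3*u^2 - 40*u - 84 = (u - 6)*(u + 2)*(u + 7)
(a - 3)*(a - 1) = a^2 - 4*a + 3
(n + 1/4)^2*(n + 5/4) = n^3 + 7*n^2/4 + 11*n/16 + 5/64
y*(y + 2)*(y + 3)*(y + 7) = y^4 + 12*y^3 + 41*y^2 + 42*y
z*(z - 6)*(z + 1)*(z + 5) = z^4 - 31*z^2 - 30*z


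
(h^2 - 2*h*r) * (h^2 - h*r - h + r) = h^4 - 3*h^3*r - h^3 + 2*h^2*r^2 + 3*h^2*r - 2*h*r^2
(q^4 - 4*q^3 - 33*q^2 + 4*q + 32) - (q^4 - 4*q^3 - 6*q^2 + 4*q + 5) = 27 - 27*q^2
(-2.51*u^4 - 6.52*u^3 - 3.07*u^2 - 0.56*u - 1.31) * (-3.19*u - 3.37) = 8.0069*u^5 + 29.2575*u^4 + 31.7657*u^3 + 12.1323*u^2 + 6.0661*u + 4.4147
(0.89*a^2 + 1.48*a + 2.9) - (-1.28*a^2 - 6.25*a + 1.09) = 2.17*a^2 + 7.73*a + 1.81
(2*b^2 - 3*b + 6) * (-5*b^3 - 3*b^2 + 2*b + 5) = -10*b^5 + 9*b^4 - 17*b^3 - 14*b^2 - 3*b + 30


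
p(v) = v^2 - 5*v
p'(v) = 2*v - 5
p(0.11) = -0.54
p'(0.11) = -4.78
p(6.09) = 6.64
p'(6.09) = 7.18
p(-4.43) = 41.77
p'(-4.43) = -13.86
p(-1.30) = 8.19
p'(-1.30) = -7.60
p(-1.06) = 6.42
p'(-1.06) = -7.12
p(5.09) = 0.46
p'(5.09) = 5.18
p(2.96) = -6.04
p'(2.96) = 0.92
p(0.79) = -3.33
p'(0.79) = -3.42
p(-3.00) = 24.00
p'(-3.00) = -11.00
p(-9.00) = 126.00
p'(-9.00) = -23.00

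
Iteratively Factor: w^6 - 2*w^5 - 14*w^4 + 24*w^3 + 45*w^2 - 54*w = (w - 3)*(w^5 + w^4 - 11*w^3 - 9*w^2 + 18*w) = (w - 3)*(w + 2)*(w^4 - w^3 - 9*w^2 + 9*w) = w*(w - 3)*(w + 2)*(w^3 - w^2 - 9*w + 9) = w*(w - 3)^2*(w + 2)*(w^2 + 2*w - 3) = w*(w - 3)^2*(w - 1)*(w + 2)*(w + 3)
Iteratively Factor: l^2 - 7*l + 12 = (l - 4)*(l - 3)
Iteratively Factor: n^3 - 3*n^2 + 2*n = (n)*(n^2 - 3*n + 2) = n*(n - 1)*(n - 2)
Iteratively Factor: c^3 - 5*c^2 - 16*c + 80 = (c - 5)*(c^2 - 16) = (c - 5)*(c + 4)*(c - 4)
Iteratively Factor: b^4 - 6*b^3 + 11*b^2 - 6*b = (b)*(b^3 - 6*b^2 + 11*b - 6) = b*(b - 1)*(b^2 - 5*b + 6) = b*(b - 3)*(b - 1)*(b - 2)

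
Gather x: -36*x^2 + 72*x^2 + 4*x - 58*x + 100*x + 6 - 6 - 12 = 36*x^2 + 46*x - 12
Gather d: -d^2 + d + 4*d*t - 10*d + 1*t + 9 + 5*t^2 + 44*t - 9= -d^2 + d*(4*t - 9) + 5*t^2 + 45*t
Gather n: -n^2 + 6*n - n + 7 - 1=-n^2 + 5*n + 6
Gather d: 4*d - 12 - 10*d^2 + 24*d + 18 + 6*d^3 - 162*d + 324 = 6*d^3 - 10*d^2 - 134*d + 330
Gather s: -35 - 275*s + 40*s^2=40*s^2 - 275*s - 35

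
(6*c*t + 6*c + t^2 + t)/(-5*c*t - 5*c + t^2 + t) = (6*c + t)/(-5*c + t)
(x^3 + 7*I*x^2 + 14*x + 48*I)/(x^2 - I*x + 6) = x + 8*I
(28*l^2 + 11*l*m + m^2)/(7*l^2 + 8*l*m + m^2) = (4*l + m)/(l + m)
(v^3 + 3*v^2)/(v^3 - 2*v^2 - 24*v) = v*(v + 3)/(v^2 - 2*v - 24)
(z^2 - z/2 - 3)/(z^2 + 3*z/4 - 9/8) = 4*(z - 2)/(4*z - 3)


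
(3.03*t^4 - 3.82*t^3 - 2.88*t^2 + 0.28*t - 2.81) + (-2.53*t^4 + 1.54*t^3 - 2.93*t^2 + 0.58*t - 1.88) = 0.5*t^4 - 2.28*t^3 - 5.81*t^2 + 0.86*t - 4.69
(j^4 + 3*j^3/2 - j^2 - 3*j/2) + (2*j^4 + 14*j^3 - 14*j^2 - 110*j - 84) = 3*j^4 + 31*j^3/2 - 15*j^2 - 223*j/2 - 84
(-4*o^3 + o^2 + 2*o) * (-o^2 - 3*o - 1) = 4*o^5 + 11*o^4 - o^3 - 7*o^2 - 2*o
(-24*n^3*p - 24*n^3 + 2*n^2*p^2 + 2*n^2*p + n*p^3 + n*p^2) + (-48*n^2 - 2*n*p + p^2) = -24*n^3*p - 24*n^3 + 2*n^2*p^2 + 2*n^2*p - 48*n^2 + n*p^3 + n*p^2 - 2*n*p + p^2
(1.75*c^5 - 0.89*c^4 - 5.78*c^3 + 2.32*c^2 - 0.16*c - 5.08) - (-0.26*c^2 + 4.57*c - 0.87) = 1.75*c^5 - 0.89*c^4 - 5.78*c^3 + 2.58*c^2 - 4.73*c - 4.21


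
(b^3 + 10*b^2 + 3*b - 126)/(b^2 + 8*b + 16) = (b^3 + 10*b^2 + 3*b - 126)/(b^2 + 8*b + 16)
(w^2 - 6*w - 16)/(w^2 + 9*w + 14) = (w - 8)/(w + 7)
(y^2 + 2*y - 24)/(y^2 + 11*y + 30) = (y - 4)/(y + 5)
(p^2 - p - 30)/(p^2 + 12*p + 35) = (p - 6)/(p + 7)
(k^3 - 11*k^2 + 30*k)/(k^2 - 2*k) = (k^2 - 11*k + 30)/(k - 2)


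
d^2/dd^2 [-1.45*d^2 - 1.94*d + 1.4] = -2.90000000000000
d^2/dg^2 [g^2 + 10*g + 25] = 2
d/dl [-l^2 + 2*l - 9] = 2 - 2*l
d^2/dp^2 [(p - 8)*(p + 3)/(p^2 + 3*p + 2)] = 4*(-4*p^3 - 39*p^2 - 93*p - 67)/(p^6 + 9*p^5 + 33*p^4 + 63*p^3 + 66*p^2 + 36*p + 8)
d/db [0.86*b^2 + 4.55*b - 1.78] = 1.72*b + 4.55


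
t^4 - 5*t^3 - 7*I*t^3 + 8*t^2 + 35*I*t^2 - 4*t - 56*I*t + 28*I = (t - 2)^2*(t - 1)*(t - 7*I)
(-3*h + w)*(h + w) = -3*h^2 - 2*h*w + w^2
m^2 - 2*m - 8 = (m - 4)*(m + 2)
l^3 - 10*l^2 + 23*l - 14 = (l - 7)*(l - 2)*(l - 1)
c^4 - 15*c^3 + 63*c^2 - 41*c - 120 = (c - 8)*(c - 5)*(c - 3)*(c + 1)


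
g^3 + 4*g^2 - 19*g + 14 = (g - 2)*(g - 1)*(g + 7)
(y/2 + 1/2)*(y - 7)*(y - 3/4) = y^3/2 - 27*y^2/8 - 5*y/4 + 21/8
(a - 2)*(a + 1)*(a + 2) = a^3 + a^2 - 4*a - 4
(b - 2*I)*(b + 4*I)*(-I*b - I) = -I*b^3 + 2*b^2 - I*b^2 + 2*b - 8*I*b - 8*I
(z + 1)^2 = z^2 + 2*z + 1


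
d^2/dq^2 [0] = 0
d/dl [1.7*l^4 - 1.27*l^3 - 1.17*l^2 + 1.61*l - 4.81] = 6.8*l^3 - 3.81*l^2 - 2.34*l + 1.61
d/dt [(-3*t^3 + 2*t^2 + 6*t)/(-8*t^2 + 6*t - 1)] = (24*t^4 - 36*t^3 + 69*t^2 - 4*t - 6)/(64*t^4 - 96*t^3 + 52*t^2 - 12*t + 1)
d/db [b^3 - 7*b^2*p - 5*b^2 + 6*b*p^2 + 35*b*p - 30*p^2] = 3*b^2 - 14*b*p - 10*b + 6*p^2 + 35*p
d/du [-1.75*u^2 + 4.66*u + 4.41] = 4.66 - 3.5*u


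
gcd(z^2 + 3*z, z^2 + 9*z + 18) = z + 3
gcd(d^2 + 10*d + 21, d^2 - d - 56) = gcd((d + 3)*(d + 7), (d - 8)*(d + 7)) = d + 7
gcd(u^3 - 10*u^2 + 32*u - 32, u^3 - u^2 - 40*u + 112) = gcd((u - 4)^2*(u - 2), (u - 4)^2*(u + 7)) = u^2 - 8*u + 16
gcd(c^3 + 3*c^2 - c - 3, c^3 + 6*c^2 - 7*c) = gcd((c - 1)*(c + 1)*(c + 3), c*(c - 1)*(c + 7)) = c - 1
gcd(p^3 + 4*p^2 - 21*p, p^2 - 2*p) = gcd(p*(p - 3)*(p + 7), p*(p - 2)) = p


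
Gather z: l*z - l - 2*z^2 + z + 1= -l - 2*z^2 + z*(l + 1) + 1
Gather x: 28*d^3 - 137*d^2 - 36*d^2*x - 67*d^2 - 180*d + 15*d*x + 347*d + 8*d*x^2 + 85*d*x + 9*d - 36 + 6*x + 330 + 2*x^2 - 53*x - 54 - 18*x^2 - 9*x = 28*d^3 - 204*d^2 + 176*d + x^2*(8*d - 16) + x*(-36*d^2 + 100*d - 56) + 240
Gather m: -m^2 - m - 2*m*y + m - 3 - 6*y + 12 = -m^2 - 2*m*y - 6*y + 9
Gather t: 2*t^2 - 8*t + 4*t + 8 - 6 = 2*t^2 - 4*t + 2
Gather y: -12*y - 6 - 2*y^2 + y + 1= -2*y^2 - 11*y - 5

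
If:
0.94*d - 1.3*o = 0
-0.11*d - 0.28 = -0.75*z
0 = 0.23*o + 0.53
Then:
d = -3.19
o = -2.30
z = -0.09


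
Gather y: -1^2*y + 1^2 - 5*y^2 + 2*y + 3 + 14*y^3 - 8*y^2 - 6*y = 14*y^3 - 13*y^2 - 5*y + 4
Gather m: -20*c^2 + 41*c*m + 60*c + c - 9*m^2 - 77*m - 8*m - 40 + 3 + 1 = -20*c^2 + 61*c - 9*m^2 + m*(41*c - 85) - 36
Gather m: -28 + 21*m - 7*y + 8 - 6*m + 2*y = 15*m - 5*y - 20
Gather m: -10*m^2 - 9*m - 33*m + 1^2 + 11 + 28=-10*m^2 - 42*m + 40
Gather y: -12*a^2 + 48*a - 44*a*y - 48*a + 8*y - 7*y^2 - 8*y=-12*a^2 - 44*a*y - 7*y^2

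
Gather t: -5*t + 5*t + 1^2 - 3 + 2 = 0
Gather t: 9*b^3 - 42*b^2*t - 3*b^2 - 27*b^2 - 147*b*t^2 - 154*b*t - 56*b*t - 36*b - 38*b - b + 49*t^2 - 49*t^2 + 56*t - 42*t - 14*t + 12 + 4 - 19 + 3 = 9*b^3 - 30*b^2 - 147*b*t^2 - 75*b + t*(-42*b^2 - 210*b)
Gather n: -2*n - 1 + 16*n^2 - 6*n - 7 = 16*n^2 - 8*n - 8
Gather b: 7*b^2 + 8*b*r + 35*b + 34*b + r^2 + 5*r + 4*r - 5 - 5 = 7*b^2 + b*(8*r + 69) + r^2 + 9*r - 10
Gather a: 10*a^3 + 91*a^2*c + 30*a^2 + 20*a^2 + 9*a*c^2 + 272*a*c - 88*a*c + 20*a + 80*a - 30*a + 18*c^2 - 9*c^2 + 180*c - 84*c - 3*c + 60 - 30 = 10*a^3 + a^2*(91*c + 50) + a*(9*c^2 + 184*c + 70) + 9*c^2 + 93*c + 30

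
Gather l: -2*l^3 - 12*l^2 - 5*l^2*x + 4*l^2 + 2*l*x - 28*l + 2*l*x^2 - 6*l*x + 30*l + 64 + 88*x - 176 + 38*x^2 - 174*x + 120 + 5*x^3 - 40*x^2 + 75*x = -2*l^3 + l^2*(-5*x - 8) + l*(2*x^2 - 4*x + 2) + 5*x^3 - 2*x^2 - 11*x + 8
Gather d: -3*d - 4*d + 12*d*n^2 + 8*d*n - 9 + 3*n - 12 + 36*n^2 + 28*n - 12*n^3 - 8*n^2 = d*(12*n^2 + 8*n - 7) - 12*n^3 + 28*n^2 + 31*n - 21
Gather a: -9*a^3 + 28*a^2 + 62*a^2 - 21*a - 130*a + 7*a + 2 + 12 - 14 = -9*a^3 + 90*a^2 - 144*a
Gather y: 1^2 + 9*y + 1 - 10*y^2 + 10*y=-10*y^2 + 19*y + 2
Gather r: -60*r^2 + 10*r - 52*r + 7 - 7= -60*r^2 - 42*r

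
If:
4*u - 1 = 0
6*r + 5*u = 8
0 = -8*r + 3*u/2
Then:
No Solution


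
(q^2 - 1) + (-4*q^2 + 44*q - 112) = -3*q^2 + 44*q - 113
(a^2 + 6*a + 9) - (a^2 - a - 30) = 7*a + 39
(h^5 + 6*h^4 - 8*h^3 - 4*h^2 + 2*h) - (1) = h^5 + 6*h^4 - 8*h^3 - 4*h^2 + 2*h - 1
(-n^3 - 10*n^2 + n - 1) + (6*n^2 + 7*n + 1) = -n^3 - 4*n^2 + 8*n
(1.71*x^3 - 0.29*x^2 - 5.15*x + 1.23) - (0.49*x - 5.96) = 1.71*x^3 - 0.29*x^2 - 5.64*x + 7.19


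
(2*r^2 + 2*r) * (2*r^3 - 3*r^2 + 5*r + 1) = 4*r^5 - 2*r^4 + 4*r^3 + 12*r^2 + 2*r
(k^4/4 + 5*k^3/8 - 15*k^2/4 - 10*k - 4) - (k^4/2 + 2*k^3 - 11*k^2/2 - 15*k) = -k^4/4 - 11*k^3/8 + 7*k^2/4 + 5*k - 4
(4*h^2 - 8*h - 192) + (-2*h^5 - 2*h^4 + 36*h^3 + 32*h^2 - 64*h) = -2*h^5 - 2*h^4 + 36*h^3 + 36*h^2 - 72*h - 192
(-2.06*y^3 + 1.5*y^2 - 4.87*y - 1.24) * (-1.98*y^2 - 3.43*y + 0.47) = 4.0788*y^5 + 4.0958*y^4 + 3.5294*y^3 + 19.8643*y^2 + 1.9643*y - 0.5828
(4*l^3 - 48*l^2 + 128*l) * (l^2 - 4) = 4*l^5 - 48*l^4 + 112*l^3 + 192*l^2 - 512*l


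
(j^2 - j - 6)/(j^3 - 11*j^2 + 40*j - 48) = (j + 2)/(j^2 - 8*j + 16)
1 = 1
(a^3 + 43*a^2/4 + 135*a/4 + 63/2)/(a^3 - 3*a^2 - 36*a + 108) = (4*a^2 + 19*a + 21)/(4*(a^2 - 9*a + 18))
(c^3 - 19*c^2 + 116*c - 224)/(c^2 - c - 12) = (c^2 - 15*c + 56)/(c + 3)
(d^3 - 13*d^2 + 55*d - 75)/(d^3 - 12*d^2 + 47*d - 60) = (d - 5)/(d - 4)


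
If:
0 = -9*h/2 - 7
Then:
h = -14/9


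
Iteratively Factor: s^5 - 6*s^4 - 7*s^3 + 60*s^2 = (s - 5)*(s^4 - s^3 - 12*s^2) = s*(s - 5)*(s^3 - s^2 - 12*s) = s*(s - 5)*(s + 3)*(s^2 - 4*s) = s^2*(s - 5)*(s + 3)*(s - 4)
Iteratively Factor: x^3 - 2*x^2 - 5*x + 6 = (x - 1)*(x^2 - x - 6) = (x - 3)*(x - 1)*(x + 2)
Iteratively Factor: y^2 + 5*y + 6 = (y + 2)*(y + 3)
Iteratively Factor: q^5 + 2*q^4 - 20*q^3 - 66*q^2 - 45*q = (q)*(q^4 + 2*q^3 - 20*q^2 - 66*q - 45) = q*(q + 1)*(q^3 + q^2 - 21*q - 45) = q*(q + 1)*(q + 3)*(q^2 - 2*q - 15) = q*(q + 1)*(q + 3)^2*(q - 5)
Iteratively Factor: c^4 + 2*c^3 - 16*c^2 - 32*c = (c + 4)*(c^3 - 2*c^2 - 8*c) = (c - 4)*(c + 4)*(c^2 + 2*c) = c*(c - 4)*(c + 4)*(c + 2)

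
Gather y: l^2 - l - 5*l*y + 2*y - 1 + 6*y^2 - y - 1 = l^2 - l + 6*y^2 + y*(1 - 5*l) - 2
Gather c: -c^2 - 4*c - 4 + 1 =-c^2 - 4*c - 3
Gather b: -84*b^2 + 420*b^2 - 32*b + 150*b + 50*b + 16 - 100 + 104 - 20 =336*b^2 + 168*b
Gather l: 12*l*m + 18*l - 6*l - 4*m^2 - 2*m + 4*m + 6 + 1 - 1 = l*(12*m + 12) - 4*m^2 + 2*m + 6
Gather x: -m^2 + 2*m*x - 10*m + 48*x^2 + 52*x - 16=-m^2 - 10*m + 48*x^2 + x*(2*m + 52) - 16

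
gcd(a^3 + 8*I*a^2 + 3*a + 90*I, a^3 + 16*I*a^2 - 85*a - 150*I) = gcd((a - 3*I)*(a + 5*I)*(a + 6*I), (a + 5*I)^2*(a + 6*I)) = a^2 + 11*I*a - 30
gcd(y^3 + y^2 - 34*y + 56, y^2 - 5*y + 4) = y - 4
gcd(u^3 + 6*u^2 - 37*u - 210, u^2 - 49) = u + 7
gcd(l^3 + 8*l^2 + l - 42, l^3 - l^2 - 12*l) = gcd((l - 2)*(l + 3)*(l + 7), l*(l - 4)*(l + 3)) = l + 3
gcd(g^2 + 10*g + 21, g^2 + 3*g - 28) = g + 7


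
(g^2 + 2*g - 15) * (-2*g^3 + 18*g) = -2*g^5 - 4*g^4 + 48*g^3 + 36*g^2 - 270*g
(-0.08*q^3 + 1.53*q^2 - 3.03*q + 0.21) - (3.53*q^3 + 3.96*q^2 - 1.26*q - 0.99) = -3.61*q^3 - 2.43*q^2 - 1.77*q + 1.2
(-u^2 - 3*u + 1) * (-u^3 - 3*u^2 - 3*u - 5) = u^5 + 6*u^4 + 11*u^3 + 11*u^2 + 12*u - 5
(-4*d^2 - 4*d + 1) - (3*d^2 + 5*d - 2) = -7*d^2 - 9*d + 3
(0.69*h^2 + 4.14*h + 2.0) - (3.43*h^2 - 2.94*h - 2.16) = -2.74*h^2 + 7.08*h + 4.16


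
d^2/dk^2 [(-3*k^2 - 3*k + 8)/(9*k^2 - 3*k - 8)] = 24*(-27*k^3 + 108*k^2 - 108*k + 44)/(729*k^6 - 729*k^5 - 1701*k^4 + 1269*k^3 + 1512*k^2 - 576*k - 512)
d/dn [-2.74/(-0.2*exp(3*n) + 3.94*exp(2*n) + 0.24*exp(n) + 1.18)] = (-1.644*exp(2*n) + 21.5912*exp(n) + 0.6576)*exp(n)/(-0.2*exp(3*n) + 3.94*exp(2*n) + 0.24*exp(n) + 1.18)^2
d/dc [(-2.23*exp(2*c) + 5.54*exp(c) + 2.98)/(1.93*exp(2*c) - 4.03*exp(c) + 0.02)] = (-1.7053*exp(2*c) - 11.592*exp(c) + 12.1202)*exp(c)/(3.7249*exp(4*c) - 15.5558*exp(3*c) + 16.3181*exp(2*c) - 0.1612*exp(c) + 0.0004)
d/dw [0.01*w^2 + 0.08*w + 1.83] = 0.02*w + 0.08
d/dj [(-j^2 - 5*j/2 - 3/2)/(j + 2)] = (-j^2 - 4*j - 7/2)/(j^2 + 4*j + 4)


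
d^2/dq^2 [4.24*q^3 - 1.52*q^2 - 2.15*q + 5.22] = 25.44*q - 3.04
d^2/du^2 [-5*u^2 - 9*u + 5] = -10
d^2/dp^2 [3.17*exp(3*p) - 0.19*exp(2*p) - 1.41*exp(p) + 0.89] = (28.53*exp(2*p) - 0.76*exp(p) - 1.41)*exp(p)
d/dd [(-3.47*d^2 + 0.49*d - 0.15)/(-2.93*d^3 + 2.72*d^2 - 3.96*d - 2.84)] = (-10.1671*d^4 + 2.8714*d^3 + 11.0899*d^2 + 20.5256*d - 1.9856)/(8.5849*d^6 - 15.9392*d^5 + 30.604*d^4 - 4.9*d^3 + 0.231999999999999*d^2 + 22.4928*d + 8.0656)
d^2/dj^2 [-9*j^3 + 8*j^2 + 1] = 16 - 54*j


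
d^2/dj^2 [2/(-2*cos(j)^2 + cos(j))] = 2*(4*(1 - cos(2*j))^2 + 15*cos(j)/2 + 9*cos(2*j)/2 - 3*cos(3*j)/2 - 27/2)/((2*cos(j) - 1)^3*cos(j)^3)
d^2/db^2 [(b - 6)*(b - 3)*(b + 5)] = 6*b - 8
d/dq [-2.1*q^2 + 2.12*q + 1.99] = 2.12 - 4.2*q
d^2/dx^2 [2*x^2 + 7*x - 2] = 4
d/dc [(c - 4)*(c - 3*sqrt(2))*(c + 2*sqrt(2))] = 3*c^2 - 8*c - 2*sqrt(2)*c - 12 + 4*sqrt(2)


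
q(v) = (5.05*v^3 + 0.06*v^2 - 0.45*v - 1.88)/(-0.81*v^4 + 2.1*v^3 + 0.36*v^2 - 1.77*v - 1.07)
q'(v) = (15.15*v^2 + 0.12*v - 0.45)/(-0.81*v^4 + 2.1*v^3 + 0.36*v^2 - 1.77*v - 1.07) + (3.24*v^3 - 6.3*v^2 - 0.72*v + 1.77)*(5.05*v^3 + 0.06*v^2 - 0.45*v - 1.88)/(-0.81*v^4 + 2.1*v^3 + 0.36*v^2 - 1.77*v - 1.07)^2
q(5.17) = -2.40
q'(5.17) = 0.91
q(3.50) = -6.22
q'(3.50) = 5.64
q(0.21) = 1.37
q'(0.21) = -1.50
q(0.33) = 1.19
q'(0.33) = -1.54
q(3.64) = -5.52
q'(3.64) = 4.49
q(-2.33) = 1.42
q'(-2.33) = 0.44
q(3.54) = -6.00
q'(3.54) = 5.27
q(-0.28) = 3.11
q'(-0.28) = -8.51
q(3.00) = -11.09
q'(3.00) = 16.67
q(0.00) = 1.76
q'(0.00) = -2.49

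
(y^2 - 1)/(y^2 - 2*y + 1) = (y + 1)/(y - 1)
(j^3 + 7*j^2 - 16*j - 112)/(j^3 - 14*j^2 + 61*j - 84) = (j^2 + 11*j + 28)/(j^2 - 10*j + 21)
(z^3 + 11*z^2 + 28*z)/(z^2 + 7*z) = z + 4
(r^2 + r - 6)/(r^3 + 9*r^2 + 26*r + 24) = (r - 2)/(r^2 + 6*r + 8)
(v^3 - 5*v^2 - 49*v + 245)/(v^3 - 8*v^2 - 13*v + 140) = (v + 7)/(v + 4)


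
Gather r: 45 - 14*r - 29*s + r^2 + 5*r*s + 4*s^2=r^2 + r*(5*s - 14) + 4*s^2 - 29*s + 45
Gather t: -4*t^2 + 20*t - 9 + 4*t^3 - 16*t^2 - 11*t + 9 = 4*t^3 - 20*t^2 + 9*t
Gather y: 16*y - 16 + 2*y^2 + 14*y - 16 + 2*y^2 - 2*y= 4*y^2 + 28*y - 32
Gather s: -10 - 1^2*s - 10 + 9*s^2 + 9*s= 9*s^2 + 8*s - 20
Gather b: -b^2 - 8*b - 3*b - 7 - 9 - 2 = -b^2 - 11*b - 18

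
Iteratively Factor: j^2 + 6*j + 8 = (j + 4)*(j + 2)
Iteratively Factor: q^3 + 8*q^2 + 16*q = (q)*(q^2 + 8*q + 16) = q*(q + 4)*(q + 4)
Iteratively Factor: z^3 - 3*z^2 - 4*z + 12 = (z - 2)*(z^2 - z - 6) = (z - 2)*(z + 2)*(z - 3)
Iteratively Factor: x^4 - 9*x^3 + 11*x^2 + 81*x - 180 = (x - 3)*(x^3 - 6*x^2 - 7*x + 60) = (x - 4)*(x - 3)*(x^2 - 2*x - 15) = (x - 5)*(x - 4)*(x - 3)*(x + 3)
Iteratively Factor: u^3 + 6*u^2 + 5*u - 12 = (u - 1)*(u^2 + 7*u + 12) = (u - 1)*(u + 4)*(u + 3)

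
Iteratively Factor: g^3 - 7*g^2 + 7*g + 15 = (g + 1)*(g^2 - 8*g + 15) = (g - 3)*(g + 1)*(g - 5)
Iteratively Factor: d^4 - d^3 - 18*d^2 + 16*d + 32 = (d - 2)*(d^3 + d^2 - 16*d - 16) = (d - 2)*(d + 4)*(d^2 - 3*d - 4) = (d - 4)*(d - 2)*(d + 4)*(d + 1)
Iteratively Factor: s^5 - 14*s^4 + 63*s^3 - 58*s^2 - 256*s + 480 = (s - 3)*(s^4 - 11*s^3 + 30*s^2 + 32*s - 160) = (s - 5)*(s - 3)*(s^3 - 6*s^2 + 32) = (s - 5)*(s - 4)*(s - 3)*(s^2 - 2*s - 8) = (s - 5)*(s - 4)^2*(s - 3)*(s + 2)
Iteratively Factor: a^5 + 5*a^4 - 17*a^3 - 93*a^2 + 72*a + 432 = (a + 4)*(a^4 + a^3 - 21*a^2 - 9*a + 108) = (a + 3)*(a + 4)*(a^3 - 2*a^2 - 15*a + 36) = (a + 3)*(a + 4)^2*(a^2 - 6*a + 9) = (a - 3)*(a + 3)*(a + 4)^2*(a - 3)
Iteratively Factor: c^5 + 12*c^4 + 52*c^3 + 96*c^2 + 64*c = (c + 2)*(c^4 + 10*c^3 + 32*c^2 + 32*c) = c*(c + 2)*(c^3 + 10*c^2 + 32*c + 32) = c*(c + 2)*(c + 4)*(c^2 + 6*c + 8) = c*(c + 2)*(c + 4)^2*(c + 2)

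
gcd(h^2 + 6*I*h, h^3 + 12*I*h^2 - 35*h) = h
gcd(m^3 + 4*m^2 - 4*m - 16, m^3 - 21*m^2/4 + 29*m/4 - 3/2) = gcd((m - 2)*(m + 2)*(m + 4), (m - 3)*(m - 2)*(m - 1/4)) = m - 2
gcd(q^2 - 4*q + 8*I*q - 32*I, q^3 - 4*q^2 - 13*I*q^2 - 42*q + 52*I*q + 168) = q - 4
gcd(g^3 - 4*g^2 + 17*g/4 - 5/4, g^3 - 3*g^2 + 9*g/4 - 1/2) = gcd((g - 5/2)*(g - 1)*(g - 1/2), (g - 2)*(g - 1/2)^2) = g - 1/2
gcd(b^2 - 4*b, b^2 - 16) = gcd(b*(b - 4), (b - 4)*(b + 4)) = b - 4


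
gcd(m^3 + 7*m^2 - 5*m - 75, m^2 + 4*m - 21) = m - 3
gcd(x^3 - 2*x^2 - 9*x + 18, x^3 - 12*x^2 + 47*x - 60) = x - 3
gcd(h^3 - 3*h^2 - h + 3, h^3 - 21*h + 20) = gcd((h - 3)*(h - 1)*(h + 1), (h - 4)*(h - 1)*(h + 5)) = h - 1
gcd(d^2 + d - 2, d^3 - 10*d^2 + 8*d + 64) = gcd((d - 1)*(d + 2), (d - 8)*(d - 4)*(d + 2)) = d + 2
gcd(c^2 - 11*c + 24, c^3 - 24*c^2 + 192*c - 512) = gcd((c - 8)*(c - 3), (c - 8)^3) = c - 8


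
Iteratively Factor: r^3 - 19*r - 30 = (r + 3)*(r^2 - 3*r - 10) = (r + 2)*(r + 3)*(r - 5)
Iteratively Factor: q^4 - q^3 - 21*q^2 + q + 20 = (q - 1)*(q^3 - 21*q - 20) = (q - 5)*(q - 1)*(q^2 + 5*q + 4) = (q - 5)*(q - 1)*(q + 1)*(q + 4)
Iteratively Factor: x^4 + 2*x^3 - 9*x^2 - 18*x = (x)*(x^3 + 2*x^2 - 9*x - 18) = x*(x + 2)*(x^2 - 9) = x*(x - 3)*(x + 2)*(x + 3)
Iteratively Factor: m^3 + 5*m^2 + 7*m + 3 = (m + 1)*(m^2 + 4*m + 3) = (m + 1)*(m + 3)*(m + 1)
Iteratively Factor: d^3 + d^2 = (d)*(d^2 + d) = d*(d + 1)*(d)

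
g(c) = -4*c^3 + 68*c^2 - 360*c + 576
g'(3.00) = -60.00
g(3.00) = 0.00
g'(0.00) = -360.00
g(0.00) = 576.00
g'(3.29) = -42.45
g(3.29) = -14.81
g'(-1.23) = -545.43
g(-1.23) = 1129.12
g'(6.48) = 17.40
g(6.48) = 10.16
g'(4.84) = 17.13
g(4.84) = -26.98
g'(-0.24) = -393.33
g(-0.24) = 666.37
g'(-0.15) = -380.67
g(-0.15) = 631.54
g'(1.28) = -205.58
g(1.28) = 218.22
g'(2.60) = -87.52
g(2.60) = 29.38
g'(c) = -12*c^2 + 136*c - 360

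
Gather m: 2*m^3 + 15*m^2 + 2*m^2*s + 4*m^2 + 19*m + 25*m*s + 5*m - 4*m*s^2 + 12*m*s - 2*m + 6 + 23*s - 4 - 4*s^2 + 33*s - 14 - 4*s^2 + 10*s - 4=2*m^3 + m^2*(2*s + 19) + m*(-4*s^2 + 37*s + 22) - 8*s^2 + 66*s - 16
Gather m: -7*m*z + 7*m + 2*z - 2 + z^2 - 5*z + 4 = m*(7 - 7*z) + z^2 - 3*z + 2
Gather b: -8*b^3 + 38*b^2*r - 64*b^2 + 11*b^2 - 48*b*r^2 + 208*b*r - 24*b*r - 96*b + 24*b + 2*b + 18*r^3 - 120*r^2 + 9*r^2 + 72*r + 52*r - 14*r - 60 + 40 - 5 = -8*b^3 + b^2*(38*r - 53) + b*(-48*r^2 + 184*r - 70) + 18*r^3 - 111*r^2 + 110*r - 25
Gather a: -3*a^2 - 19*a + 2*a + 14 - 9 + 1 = -3*a^2 - 17*a + 6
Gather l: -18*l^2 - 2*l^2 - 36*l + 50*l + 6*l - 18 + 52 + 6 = -20*l^2 + 20*l + 40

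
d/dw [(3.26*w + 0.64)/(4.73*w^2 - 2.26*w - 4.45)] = (15.4198*w^2 - 7.3676*w - (3.26*w + 0.64)*(9.46*w - 2.26) - 14.507)/(-4.73*w^2 + 2.26*w + 4.45)^2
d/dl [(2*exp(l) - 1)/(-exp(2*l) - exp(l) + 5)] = ((2*exp(l) - 1)*(2*exp(l) + 1) - 2*exp(2*l) - 2*exp(l) + 10)*exp(l)/(exp(2*l) + exp(l) - 5)^2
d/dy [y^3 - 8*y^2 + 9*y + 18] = 3*y^2 - 16*y + 9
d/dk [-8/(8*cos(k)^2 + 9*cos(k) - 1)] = -8*(16*cos(k) + 9)*sin(k)/(8*cos(k)^2 + 9*cos(k) - 1)^2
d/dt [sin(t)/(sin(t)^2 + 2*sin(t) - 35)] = (cos(t)^2 - 36)*cos(t)/((sin(t) - 5)^2*(sin(t) + 7)^2)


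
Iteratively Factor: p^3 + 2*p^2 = (p)*(p^2 + 2*p) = p*(p + 2)*(p)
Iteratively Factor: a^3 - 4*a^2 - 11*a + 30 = (a + 3)*(a^2 - 7*a + 10) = (a - 5)*(a + 3)*(a - 2)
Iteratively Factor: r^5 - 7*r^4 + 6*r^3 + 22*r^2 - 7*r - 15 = (r - 3)*(r^4 - 4*r^3 - 6*r^2 + 4*r + 5) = (r - 3)*(r - 1)*(r^3 - 3*r^2 - 9*r - 5) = (r - 5)*(r - 3)*(r - 1)*(r^2 + 2*r + 1) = (r - 5)*(r - 3)*(r - 1)*(r + 1)*(r + 1)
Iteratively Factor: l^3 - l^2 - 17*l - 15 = (l + 3)*(l^2 - 4*l - 5) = (l - 5)*(l + 3)*(l + 1)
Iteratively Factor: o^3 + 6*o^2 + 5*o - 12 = (o + 3)*(o^2 + 3*o - 4) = (o - 1)*(o + 3)*(o + 4)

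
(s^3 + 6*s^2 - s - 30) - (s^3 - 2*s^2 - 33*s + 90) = 8*s^2 + 32*s - 120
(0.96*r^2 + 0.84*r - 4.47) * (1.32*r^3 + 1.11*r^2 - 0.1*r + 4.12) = 1.2672*r^5 + 2.1744*r^4 - 5.064*r^3 - 1.0905*r^2 + 3.9078*r - 18.4164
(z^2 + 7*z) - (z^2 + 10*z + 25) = -3*z - 25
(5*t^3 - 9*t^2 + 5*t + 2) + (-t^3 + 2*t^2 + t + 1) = 4*t^3 - 7*t^2 + 6*t + 3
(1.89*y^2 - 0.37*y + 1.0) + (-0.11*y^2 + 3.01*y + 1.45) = 1.78*y^2 + 2.64*y + 2.45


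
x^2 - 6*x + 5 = (x - 5)*(x - 1)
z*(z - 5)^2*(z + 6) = z^4 - 4*z^3 - 35*z^2 + 150*z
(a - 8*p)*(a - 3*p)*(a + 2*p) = a^3 - 9*a^2*p + 2*a*p^2 + 48*p^3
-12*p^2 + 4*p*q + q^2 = (-2*p + q)*(6*p + q)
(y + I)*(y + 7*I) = y^2 + 8*I*y - 7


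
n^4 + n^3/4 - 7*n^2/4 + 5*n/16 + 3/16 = (n - 1)*(n - 1/2)*(n + 1/4)*(n + 3/2)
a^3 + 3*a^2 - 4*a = a*(a - 1)*(a + 4)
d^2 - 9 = (d - 3)*(d + 3)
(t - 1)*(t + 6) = t^2 + 5*t - 6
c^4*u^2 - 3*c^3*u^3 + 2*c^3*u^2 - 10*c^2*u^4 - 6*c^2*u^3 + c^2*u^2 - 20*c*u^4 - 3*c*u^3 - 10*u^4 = (c - 5*u)*(c + 2*u)*(c*u + u)^2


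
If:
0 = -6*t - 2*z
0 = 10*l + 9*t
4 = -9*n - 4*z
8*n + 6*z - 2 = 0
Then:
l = 15/22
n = -16/11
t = -25/33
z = 25/11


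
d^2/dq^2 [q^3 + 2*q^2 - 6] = 6*q + 4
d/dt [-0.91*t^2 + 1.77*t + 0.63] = 1.77 - 1.82*t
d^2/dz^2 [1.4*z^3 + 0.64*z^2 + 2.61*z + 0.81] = 8.4*z + 1.28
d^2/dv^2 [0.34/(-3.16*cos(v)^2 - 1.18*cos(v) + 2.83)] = (13.580416*(1 - cos(v)^2)^2 + 3.803376*cos(v)^3 + 19.425832*cos(v)^2 - 6.471356*cos(v) - 20.608352)/(3.16*cos(v)^2 + 1.18*cos(v) - 2.83)^3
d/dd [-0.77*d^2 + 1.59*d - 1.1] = 1.59 - 1.54*d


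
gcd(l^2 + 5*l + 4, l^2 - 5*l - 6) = l + 1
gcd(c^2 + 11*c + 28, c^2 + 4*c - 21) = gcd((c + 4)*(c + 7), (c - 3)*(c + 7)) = c + 7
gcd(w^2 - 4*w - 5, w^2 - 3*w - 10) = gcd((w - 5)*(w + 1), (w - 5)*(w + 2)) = w - 5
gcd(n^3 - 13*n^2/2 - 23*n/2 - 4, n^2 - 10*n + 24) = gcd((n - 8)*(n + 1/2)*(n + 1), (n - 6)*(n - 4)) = 1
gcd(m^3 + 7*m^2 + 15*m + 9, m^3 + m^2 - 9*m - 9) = m^2 + 4*m + 3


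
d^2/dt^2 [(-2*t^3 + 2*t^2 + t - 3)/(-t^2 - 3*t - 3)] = 2*(17*t^3 + 81*t^2 + 90*t + 9)/(t^6 + 9*t^5 + 36*t^4 + 81*t^3 + 108*t^2 + 81*t + 27)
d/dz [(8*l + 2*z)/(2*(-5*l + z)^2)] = (13*l + z)/(5*l - z)^3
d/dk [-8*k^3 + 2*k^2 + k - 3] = -24*k^2 + 4*k + 1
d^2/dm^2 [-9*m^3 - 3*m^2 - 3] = -54*m - 6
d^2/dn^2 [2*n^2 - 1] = 4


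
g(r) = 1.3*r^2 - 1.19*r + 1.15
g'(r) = 2.6*r - 1.19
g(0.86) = 1.09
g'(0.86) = 1.05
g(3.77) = 15.14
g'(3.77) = 8.61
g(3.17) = 10.44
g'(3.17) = 7.05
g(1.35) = 1.91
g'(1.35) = 2.32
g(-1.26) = 4.71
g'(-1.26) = -4.47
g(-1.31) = 4.94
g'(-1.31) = -4.60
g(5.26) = 30.86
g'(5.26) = 12.49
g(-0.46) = 1.97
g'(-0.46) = -2.39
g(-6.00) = 55.09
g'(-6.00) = -16.79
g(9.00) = 95.74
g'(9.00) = 22.21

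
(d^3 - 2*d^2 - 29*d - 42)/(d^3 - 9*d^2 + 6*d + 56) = (d + 3)/(d - 4)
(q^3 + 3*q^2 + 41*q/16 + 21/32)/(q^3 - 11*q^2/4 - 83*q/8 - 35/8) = (q + 3/4)/(q - 5)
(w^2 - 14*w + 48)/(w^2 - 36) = (w - 8)/(w + 6)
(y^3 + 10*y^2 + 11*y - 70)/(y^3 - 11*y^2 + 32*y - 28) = (y^2 + 12*y + 35)/(y^2 - 9*y + 14)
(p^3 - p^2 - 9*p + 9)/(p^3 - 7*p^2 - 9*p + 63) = (p - 1)/(p - 7)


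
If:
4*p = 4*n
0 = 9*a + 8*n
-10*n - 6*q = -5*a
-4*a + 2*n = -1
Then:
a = 4/25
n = -9/50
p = -9/50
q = 13/30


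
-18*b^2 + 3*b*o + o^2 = (-3*b + o)*(6*b + o)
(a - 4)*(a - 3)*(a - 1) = a^3 - 8*a^2 + 19*a - 12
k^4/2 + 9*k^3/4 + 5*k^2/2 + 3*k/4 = k*(k/2 + 1/4)*(k + 1)*(k + 3)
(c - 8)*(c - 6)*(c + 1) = c^3 - 13*c^2 + 34*c + 48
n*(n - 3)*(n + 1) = n^3 - 2*n^2 - 3*n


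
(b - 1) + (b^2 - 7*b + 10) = b^2 - 6*b + 9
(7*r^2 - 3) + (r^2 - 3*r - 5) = 8*r^2 - 3*r - 8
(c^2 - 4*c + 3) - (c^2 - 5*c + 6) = c - 3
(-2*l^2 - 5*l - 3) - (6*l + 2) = -2*l^2 - 11*l - 5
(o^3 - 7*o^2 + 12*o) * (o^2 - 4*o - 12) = o^5 - 11*o^4 + 28*o^3 + 36*o^2 - 144*o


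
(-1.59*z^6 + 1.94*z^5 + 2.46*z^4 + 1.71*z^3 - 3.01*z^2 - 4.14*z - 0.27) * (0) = 0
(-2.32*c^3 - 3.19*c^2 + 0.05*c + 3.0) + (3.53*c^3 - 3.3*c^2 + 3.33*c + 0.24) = 1.21*c^3 - 6.49*c^2 + 3.38*c + 3.24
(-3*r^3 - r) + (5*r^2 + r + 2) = -3*r^3 + 5*r^2 + 2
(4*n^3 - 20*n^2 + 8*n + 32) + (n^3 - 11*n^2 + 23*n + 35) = 5*n^3 - 31*n^2 + 31*n + 67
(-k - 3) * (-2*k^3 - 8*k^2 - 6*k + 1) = 2*k^4 + 14*k^3 + 30*k^2 + 17*k - 3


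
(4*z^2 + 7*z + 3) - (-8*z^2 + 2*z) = 12*z^2 + 5*z + 3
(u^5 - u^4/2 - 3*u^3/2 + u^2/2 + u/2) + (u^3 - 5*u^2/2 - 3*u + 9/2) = u^5 - u^4/2 - u^3/2 - 2*u^2 - 5*u/2 + 9/2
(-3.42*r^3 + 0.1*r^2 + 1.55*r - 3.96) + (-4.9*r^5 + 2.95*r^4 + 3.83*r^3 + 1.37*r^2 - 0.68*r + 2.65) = -4.9*r^5 + 2.95*r^4 + 0.41*r^3 + 1.47*r^2 + 0.87*r - 1.31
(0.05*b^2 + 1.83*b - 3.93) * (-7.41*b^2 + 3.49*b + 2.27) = -0.3705*b^4 - 13.3858*b^3 + 35.6215*b^2 - 9.5616*b - 8.9211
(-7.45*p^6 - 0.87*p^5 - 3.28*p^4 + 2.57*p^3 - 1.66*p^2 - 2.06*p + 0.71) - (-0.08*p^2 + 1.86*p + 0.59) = -7.45*p^6 - 0.87*p^5 - 3.28*p^4 + 2.57*p^3 - 1.58*p^2 - 3.92*p + 0.12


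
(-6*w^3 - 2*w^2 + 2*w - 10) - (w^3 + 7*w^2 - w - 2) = -7*w^3 - 9*w^2 + 3*w - 8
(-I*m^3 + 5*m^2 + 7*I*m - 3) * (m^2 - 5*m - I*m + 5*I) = -I*m^5 + 4*m^4 + 5*I*m^4 - 20*m^3 + 2*I*m^3 + 4*m^2 - 10*I*m^2 - 20*m + 3*I*m - 15*I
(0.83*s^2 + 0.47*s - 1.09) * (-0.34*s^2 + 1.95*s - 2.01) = -0.2822*s^4 + 1.4587*s^3 - 0.3812*s^2 - 3.0702*s + 2.1909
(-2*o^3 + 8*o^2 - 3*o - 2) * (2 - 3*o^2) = 6*o^5 - 24*o^4 + 5*o^3 + 22*o^2 - 6*o - 4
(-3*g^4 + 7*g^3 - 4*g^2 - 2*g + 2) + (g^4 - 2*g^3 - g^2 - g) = -2*g^4 + 5*g^3 - 5*g^2 - 3*g + 2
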